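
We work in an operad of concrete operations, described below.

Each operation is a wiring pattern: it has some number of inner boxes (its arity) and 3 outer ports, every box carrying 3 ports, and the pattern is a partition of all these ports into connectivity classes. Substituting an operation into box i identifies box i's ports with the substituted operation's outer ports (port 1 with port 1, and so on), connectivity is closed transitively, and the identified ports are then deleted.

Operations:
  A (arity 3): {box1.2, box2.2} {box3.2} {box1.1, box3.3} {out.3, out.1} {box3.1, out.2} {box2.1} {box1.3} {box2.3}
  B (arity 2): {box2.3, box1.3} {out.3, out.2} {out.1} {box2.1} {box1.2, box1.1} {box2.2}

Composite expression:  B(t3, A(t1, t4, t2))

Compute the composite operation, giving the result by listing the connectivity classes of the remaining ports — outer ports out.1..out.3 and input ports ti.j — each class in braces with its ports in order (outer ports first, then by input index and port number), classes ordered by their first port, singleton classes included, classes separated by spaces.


{out.1} {out.2, out.3} {t1.1, t2.3} {t1.2, t4.2} {t1.3} {t2.1} {t2.2} {t3.1, t3.2} {t3.3} {t4.1} {t4.3}


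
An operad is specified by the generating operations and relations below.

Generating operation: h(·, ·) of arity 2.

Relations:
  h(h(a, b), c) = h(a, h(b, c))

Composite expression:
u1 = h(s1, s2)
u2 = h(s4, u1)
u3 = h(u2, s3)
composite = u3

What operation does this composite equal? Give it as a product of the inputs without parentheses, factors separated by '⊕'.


s4 ⊕ s1 ⊕ s2 ⊕ s3

Associativity of h dissolves the nesting; only the s-input order survives.
h(s1, s2) unparenthesizes to s1 ⊕ s2
h(s4, h(s1, s2)) unparenthesizes to s4 ⊕ s1 ⊕ s2
h(h(s4, h(s1, s2)), s3) unparenthesizes to s4 ⊕ s1 ⊕ s2 ⊕ s3


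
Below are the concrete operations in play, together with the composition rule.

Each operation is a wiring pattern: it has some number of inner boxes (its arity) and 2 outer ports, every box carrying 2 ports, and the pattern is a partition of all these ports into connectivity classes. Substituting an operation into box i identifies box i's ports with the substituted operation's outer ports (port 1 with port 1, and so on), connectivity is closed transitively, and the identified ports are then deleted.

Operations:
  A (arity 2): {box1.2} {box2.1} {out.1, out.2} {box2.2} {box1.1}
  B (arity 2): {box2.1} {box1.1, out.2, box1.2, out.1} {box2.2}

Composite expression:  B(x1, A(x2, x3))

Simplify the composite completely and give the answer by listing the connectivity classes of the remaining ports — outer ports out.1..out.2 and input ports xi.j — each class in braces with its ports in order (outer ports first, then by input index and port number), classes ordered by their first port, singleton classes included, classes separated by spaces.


Treat the ports identified at B as solder joints: merge, then drop.
through A, on inputs (x2, x3): {out.1, out.2} {x2.1} {x2.2} {x3.1} {x3.2} (out.j = stage outer ports)
through B, on inputs (x1, x2, x3): {out.1, out.2, x1.1, x1.2} {x2.1} {x2.2} {x3.1} {x3.2} (out.j = stage outer ports)

{out.1, out.2, x1.1, x1.2} {x2.1} {x2.2} {x3.1} {x3.2}


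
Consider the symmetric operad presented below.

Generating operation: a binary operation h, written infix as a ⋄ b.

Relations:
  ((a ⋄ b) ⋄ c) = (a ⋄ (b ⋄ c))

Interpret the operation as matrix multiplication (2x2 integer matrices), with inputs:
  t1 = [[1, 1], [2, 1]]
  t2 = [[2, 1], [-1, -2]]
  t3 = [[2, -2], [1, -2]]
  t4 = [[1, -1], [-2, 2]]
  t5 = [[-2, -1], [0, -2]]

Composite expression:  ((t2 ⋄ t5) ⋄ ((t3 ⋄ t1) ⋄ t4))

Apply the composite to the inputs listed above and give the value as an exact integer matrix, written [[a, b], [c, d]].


[[12, -12], [-9, 9]]

(t2 ⋄ t5) = [[-4, -4], [2, 5]]
(t3 ⋄ t1) = [[-2, 0], [-3, -1]]
((t3 ⋄ t1) ⋄ t4) = [[-2, 2], [-1, 1]]
((t2 ⋄ t5) ⋄ ((t3 ⋄ t1) ⋄ t4)) = [[12, -12], [-9, 9]]


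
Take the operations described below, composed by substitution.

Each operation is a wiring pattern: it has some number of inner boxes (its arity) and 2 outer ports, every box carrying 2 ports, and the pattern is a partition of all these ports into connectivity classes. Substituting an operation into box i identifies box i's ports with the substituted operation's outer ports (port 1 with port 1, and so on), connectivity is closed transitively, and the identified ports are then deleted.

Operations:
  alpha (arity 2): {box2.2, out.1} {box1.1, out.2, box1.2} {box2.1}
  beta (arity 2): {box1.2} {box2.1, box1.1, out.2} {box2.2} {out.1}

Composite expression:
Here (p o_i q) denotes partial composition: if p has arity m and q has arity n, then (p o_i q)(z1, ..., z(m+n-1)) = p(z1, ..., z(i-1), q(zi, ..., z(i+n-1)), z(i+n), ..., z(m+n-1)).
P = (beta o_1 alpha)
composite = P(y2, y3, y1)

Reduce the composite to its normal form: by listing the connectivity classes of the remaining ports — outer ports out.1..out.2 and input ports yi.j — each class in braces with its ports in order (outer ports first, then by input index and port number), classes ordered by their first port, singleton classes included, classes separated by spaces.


After gluing at beta, chains via deleted ports link the y-ports.
stage alpha: inputs (y2, y3), connectivity {out.1, y3.2} {out.2, y2.1, y2.2} {y3.1}, out.j its boundary
stage beta: inputs (y2, y3, y1), connectivity {out.1} {out.2, y1.1, y3.2} {y1.2} {y2.1, y2.2} {y3.1}, out.j its boundary

{out.1} {out.2, y1.1, y3.2} {y1.2} {y2.1, y2.2} {y3.1}


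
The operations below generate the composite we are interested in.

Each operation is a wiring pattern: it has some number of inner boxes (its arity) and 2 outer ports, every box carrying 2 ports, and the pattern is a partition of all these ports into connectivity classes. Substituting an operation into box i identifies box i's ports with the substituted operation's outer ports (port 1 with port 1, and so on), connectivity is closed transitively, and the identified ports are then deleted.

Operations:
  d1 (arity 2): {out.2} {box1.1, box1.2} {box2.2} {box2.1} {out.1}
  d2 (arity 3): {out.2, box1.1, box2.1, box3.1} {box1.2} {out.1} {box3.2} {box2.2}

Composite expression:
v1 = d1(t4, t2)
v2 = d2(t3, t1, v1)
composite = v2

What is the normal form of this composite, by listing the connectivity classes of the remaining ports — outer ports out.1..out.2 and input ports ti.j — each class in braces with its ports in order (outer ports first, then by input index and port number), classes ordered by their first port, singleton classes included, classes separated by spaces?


{out.1} {out.2, t1.1, t3.1} {t1.2} {t2.1} {t2.2} {t3.2} {t4.1, t4.2}

Substituting into d2 glues patterns; closure does the rest.
stage d1: inputs (t4, t2), connectivity {out.1} {out.2} {t2.1} {t2.2} {t4.1, t4.2}, out.j its boundary
stage d2: inputs (t3, t1, t4, t2), connectivity {out.1} {out.2, t1.1, t3.1} {t1.2} {t2.1} {t2.2} {t3.2} {t4.1, t4.2}, out.j its boundary


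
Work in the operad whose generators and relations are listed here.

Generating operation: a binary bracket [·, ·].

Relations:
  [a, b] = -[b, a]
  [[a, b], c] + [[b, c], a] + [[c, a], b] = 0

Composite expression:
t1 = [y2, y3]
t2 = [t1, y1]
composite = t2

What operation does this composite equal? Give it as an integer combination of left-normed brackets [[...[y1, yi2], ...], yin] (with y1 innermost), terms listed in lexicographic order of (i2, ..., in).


-[[y1, y2], y3] + [[y1, y3], y2]

Expand each bracket as ab - ba; the y1-initial words give the coefficients.
Composite bracket: [[y2, y3], y1]
Each bracket splits as ab - ba, giving 4 signed words (2^2 = 4).
Keep just the words that open with y1:
  word y1y2y3 has sign -1, contributing -[[y1, y2], y3]
  word y1y3y2 has sign +1, contributing +[[y1, y3], y2]


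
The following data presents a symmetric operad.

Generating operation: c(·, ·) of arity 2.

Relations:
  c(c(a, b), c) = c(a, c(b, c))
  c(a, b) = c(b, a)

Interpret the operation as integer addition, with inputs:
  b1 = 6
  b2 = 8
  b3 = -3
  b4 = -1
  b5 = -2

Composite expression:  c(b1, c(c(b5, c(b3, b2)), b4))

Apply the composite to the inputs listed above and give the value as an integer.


8

c(b3, b2) = 5
c(b5, c(b3, b2)) = 3
c(c(b5, c(b3, b2)), b4) = 2
c(b1, c(c(b5, c(b3, b2)), b4)) = 8


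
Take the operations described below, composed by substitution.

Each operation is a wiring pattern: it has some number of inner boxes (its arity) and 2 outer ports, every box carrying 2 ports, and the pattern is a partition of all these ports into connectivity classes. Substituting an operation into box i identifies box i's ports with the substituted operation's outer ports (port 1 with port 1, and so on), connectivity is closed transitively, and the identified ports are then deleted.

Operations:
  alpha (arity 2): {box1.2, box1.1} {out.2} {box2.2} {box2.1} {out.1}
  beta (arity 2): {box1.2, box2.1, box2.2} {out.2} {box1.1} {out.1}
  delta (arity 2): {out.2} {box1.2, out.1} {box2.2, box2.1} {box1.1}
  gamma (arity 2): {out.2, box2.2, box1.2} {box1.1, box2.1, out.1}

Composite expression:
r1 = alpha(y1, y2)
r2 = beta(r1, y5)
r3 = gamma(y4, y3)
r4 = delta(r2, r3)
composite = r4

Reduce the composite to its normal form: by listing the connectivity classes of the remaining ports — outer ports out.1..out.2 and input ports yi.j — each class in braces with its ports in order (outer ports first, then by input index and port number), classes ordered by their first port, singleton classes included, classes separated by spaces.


Reachability decides: close wires over delta-identified ports.
composing alpha on (y1, y2), with out.j its own outer ports: {out.1} {out.2} {y1.1, y1.2} {y2.1} {y2.2}
composing beta on (y1, y2, y5), with out.j its own outer ports: {out.1} {out.2} {y1.1, y1.2} {y2.1} {y2.2} {y5.1, y5.2}
composing gamma on (y4, y3), with out.j its own outer ports: {out.1, y3.1, y4.1} {out.2, y3.2, y4.2}
composing delta on (y1, y2, y5, y4, y3), with out.j its own outer ports: {out.1} {out.2} {y1.1, y1.2} {y2.1} {y2.2} {y3.1, y3.2, y4.1, y4.2} {y5.1, y5.2}

{out.1} {out.2} {y1.1, y1.2} {y2.1} {y2.2} {y3.1, y3.2, y4.1, y4.2} {y5.1, y5.2}


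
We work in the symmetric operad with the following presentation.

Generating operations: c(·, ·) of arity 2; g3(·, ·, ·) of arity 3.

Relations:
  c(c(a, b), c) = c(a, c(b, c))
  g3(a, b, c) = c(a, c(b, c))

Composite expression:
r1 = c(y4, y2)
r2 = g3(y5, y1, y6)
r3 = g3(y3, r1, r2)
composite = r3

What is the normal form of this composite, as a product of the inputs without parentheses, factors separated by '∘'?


y3 ∘ y4 ∘ y2 ∘ y5 ∘ y1 ∘ y6

Key point: g3 is associative — brackets drop, the y-order remains.
c(y4, y2) unparenthesizes to y4 ∘ y2
g3(y5, y1, y6) unparenthesizes to y5 ∘ y1 ∘ y6
g3(y3, c(y4, y2), g3(y5, y1, y6)) unparenthesizes to y3 ∘ y4 ∘ y2 ∘ y5 ∘ y1 ∘ y6


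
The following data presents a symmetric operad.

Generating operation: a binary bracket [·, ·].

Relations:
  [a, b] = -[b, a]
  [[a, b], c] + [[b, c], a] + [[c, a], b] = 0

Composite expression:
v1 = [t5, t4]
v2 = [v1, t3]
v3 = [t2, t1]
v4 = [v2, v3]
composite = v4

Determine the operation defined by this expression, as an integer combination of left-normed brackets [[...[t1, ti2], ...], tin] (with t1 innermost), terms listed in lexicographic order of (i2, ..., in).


[[[[t1, t2], t3], t4], t5] - [[[[t1, t2], t3], t5], t4] - [[[[t1, t2], t4], t5], t3] + [[[[t1, t2], t5], t4], t3]


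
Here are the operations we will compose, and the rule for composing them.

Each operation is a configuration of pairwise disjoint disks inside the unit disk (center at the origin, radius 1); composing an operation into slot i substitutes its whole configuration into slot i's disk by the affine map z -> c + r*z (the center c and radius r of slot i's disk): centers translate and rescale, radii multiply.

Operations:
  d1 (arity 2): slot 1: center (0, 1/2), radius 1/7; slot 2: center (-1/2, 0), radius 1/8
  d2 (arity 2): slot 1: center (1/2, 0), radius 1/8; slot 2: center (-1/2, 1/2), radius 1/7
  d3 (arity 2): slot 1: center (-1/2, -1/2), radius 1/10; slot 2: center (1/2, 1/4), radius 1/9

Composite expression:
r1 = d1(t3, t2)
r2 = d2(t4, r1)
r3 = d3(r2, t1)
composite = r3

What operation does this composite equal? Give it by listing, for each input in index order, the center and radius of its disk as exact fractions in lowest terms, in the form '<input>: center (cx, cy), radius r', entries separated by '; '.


t1: center (1/2, 1/4), radius 1/9; t2: center (-39/70, -9/20), radius 1/560; t3: center (-11/20, -31/70), radius 1/490; t4: center (-9/20, -1/2), radius 1/80

Below d3, radii multiply path by path; the t-disk centers shift.
t4: after 2 affine steps, its disk has center (-9/20, -1/2), radius 1/80
t3: after 3 affine steps, its disk has center (-11/20, -31/70), radius 1/490
t2: after 3 affine steps, its disk has center (-39/70, -9/20), radius 1/560
t1: after 1 affine step, its disk has center (1/2, 1/4), radius 1/9


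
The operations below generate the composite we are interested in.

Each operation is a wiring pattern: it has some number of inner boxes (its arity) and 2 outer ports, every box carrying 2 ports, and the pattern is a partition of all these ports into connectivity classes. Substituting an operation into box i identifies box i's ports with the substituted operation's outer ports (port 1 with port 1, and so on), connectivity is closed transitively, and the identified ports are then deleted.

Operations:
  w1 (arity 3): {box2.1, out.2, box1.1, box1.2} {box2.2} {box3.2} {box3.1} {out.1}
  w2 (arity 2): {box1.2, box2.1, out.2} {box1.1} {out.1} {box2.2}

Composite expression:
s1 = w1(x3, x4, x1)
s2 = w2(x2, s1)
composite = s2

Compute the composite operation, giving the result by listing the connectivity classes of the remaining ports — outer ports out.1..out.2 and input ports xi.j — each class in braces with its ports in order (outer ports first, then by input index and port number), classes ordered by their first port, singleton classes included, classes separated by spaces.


{out.1} {out.2, x2.2} {x1.1} {x1.2} {x2.1} {x3.1, x3.2, x4.1} {x4.2}

Two ports join when wires chain via w2-identified ports.
through w1, on inputs (x3, x4, x1): {out.1} {out.2, x3.1, x3.2, x4.1} {x1.1} {x1.2} {x4.2} (out.j = stage outer ports)
through w2, on inputs (x2, x3, x4, x1): {out.1} {out.2, x2.2} {x1.1} {x1.2} {x2.1} {x3.1, x3.2, x4.1} {x4.2} (out.j = stage outer ports)


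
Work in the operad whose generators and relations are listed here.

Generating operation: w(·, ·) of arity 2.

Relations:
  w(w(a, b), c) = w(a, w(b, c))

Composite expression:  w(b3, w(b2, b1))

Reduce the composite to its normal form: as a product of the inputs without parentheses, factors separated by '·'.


The w-tree's shape is irrelevant; the b-reading-order decides.
w(b2, b1) linearizes to b2 · b1
w(b3, w(b2, b1)) linearizes to b3 · b2 · b1

b3 · b2 · b1


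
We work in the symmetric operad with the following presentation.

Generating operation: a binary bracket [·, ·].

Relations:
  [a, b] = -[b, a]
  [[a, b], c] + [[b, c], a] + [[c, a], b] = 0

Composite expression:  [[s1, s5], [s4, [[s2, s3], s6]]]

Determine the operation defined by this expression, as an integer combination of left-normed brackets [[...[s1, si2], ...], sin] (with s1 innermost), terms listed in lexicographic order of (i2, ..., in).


Expand each bracket as ab - ba; the s1-initial words give the coefficients.
Composite bracket: [[s1, s5], [s4, [[s2, s3], s6]]]
The bracket unfolds into 32 signed words via [a, b] = ab - ba (2^5 = 32).
Coefficients come from the s1-initial words:
  the word s1s5s2s3s6s4 carries sign -1 and contributes -[[[[[s1, s5], s2], s3], s6], s4]
  the word s1s5s3s2s6s4 carries sign +1 and contributes +[[[[[s1, s5], s3], s2], s6], s4]
  the word s1s5s4s2s3s6 carries sign +1 and contributes +[[[[[s1, s5], s4], s2], s3], s6]
  the word s1s5s4s3s2s6 carries sign -1 and contributes -[[[[[s1, s5], s4], s3], s2], s6]
  the word s1s5s4s6s2s3 carries sign -1 and contributes -[[[[[s1, s5], s4], s6], s2], s3]
  the word s1s5s4s6s3s2 carries sign +1 and contributes +[[[[[s1, s5], s4], s6], s3], s2]
  the word s1s5s6s2s3s4 carries sign +1 and contributes +[[[[[s1, s5], s6], s2], s3], s4]
  the word s1s5s6s3s2s4 carries sign -1 and contributes -[[[[[s1, s5], s6], s3], s2], s4]

-[[[[[s1, s5], s2], s3], s6], s4] + [[[[[s1, s5], s3], s2], s6], s4] + [[[[[s1, s5], s4], s2], s3], s6] - [[[[[s1, s5], s4], s3], s2], s6] - [[[[[s1, s5], s4], s6], s2], s3] + [[[[[s1, s5], s4], s6], s3], s2] + [[[[[s1, s5], s6], s2], s3], s4] - [[[[[s1, s5], s6], s3], s2], s4]


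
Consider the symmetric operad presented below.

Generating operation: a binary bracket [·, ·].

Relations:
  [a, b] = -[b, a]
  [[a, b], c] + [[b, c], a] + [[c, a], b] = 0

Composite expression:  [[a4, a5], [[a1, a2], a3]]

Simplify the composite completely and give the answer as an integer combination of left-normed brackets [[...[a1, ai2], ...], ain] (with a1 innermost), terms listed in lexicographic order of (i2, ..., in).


-[[[[a1, a2], a3], a4], a5] + [[[[a1, a2], a3], a5], a4]

Expand each bracket as ab - ba; the a1-initial words give the coefficients.
Composite bracket: [[a4, a5], [[a1, a2], a3]]
Applying ab - ba throughout gives 16 signed words (2^4 = 16).
Only words starting with a1 matter:
  from a1a2a3a4a5, sign -1: term -[[[[a1, a2], a3], a4], a5]
  from a1a2a3a5a4, sign +1: term +[[[[a1, a2], a3], a5], a4]


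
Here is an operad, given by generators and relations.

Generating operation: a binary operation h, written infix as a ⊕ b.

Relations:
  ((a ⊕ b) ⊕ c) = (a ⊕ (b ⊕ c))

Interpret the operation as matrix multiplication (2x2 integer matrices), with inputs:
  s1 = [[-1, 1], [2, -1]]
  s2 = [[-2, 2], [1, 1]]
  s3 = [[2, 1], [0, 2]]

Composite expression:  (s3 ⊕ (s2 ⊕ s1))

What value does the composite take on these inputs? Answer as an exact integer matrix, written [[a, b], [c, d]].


(s2 ⊕ s1) = [[6, -4], [1, 0]]
(s3 ⊕ (s2 ⊕ s1)) = [[13, -8], [2, 0]]

[[13, -8], [2, 0]]


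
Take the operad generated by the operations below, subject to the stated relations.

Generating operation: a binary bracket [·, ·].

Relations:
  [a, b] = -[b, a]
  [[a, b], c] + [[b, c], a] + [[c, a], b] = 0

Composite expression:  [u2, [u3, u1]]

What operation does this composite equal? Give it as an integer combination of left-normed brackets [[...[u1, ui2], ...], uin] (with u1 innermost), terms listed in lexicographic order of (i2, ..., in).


[[u1, u3], u2]

In the tensor algebra, words opening u1 carry the u1-anchored form.
Composite bracket: [u2, [u3, u1]]
Expanding via [a, b] = ab - ba: 4 signed words (2^2 = 4).
Collect the words opening with u1:
  sign of u1u3u2 is +1, so it contributes +[[u1, u3], u2]


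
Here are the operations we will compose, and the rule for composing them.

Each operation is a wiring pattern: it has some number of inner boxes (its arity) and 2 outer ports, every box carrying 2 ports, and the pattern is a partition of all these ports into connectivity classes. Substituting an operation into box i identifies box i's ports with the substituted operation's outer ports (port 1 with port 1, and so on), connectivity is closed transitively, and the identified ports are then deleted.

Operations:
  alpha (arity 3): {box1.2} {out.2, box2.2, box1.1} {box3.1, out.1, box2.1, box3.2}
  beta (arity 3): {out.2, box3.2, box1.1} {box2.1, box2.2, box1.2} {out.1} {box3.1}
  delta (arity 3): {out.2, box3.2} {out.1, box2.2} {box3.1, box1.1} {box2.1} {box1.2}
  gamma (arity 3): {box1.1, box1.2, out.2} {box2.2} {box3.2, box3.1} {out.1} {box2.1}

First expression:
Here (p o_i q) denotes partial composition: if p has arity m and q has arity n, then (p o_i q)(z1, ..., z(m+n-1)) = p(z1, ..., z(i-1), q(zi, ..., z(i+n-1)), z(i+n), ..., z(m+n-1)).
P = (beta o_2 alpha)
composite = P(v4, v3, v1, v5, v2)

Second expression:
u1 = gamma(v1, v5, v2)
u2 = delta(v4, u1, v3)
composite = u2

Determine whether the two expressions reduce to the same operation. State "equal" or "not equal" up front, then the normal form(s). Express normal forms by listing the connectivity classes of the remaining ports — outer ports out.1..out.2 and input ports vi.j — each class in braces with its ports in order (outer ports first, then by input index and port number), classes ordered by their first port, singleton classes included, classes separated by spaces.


not equal; first: {out.1} {out.2, v2.2, v4.1} {v1.1, v1.2, v3.1, v4.2, v5.1, v5.2} {v2.1} {v3.2}; second: {out.1, v1.1, v1.2} {out.2, v3.2} {v2.1, v2.2} {v3.1, v4.1} {v4.2} {v5.1} {v5.2}

Normal form of the first expression: {out.1} {out.2, v2.2, v4.1} {v1.1, v1.2, v3.1, v4.2, v5.1, v5.2} {v2.1} {v3.2}
Normal form of the second expression: {out.1, v1.1, v1.2} {out.2, v3.2} {v2.1, v2.2} {v3.1, v4.1} {v4.2} {v5.1} {v5.2}
The normal forms differ: not equal.


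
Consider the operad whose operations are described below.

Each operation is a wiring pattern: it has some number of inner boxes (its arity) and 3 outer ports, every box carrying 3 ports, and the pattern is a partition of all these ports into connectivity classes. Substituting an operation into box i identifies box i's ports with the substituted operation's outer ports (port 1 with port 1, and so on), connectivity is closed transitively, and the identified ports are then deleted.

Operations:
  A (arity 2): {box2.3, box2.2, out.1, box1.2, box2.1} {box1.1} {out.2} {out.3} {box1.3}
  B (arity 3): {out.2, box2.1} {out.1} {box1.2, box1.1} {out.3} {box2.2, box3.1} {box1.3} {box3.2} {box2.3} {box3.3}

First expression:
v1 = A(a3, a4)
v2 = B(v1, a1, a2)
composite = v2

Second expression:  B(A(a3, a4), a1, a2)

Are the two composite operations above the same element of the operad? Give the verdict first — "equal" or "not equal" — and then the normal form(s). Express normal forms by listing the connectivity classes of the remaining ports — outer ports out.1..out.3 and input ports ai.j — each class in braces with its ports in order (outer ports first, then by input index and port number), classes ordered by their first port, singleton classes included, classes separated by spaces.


The first expression reduces to {out.1} {out.2, a1.1} {out.3} {a1.2, a2.1} {a1.3} {a2.2} {a2.3} {a3.1} {a3.2, a4.1, a4.2, a4.3} {a3.3}
The second expression reduces to {out.1} {out.2, a1.1} {out.3} {a1.2, a2.1} {a1.3} {a2.2} {a2.3} {a3.1} {a3.2, a4.1, a4.2, a4.3} {a3.3}
The forms coincide; equal.

equal; the common form is {out.1} {out.2, a1.1} {out.3} {a1.2, a2.1} {a1.3} {a2.2} {a2.3} {a3.1} {a3.2, a4.1, a4.2, a4.3} {a3.3}


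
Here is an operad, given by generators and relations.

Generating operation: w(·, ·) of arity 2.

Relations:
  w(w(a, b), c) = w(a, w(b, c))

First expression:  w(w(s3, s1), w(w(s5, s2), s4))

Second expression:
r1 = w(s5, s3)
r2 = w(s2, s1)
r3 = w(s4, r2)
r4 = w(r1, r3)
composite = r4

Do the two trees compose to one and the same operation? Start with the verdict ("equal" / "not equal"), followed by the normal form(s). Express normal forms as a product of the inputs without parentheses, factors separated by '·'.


In normal form, the first expression is s3 · s1 · s5 · s2 · s4
In normal form, the second expression is s5 · s3 · s4 · s2 · s1
No match — not equal.

not equal; first: s3 · s1 · s5 · s2 · s4; second: s5 · s3 · s4 · s2 · s1


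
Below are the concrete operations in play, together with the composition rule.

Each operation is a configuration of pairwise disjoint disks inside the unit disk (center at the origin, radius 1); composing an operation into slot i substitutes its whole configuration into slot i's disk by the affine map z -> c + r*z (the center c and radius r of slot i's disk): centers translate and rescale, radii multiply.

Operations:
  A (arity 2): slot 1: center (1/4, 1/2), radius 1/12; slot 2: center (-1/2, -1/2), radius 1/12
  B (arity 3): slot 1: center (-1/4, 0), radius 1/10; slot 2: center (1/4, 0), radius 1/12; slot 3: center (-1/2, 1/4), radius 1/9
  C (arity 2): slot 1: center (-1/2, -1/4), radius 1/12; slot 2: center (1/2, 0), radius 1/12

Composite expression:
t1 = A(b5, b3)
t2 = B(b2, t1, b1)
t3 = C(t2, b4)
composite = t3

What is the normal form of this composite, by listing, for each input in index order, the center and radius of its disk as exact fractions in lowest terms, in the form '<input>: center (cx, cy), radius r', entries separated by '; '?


b1: center (-13/24, -11/48), radius 1/108; b2: center (-25/48, -1/4), radius 1/120; b3: center (-139/288, -73/288), radius 1/1728; b4: center (1/2, 0), radius 1/12; b5: center (-275/576, -71/288), radius 1/1728


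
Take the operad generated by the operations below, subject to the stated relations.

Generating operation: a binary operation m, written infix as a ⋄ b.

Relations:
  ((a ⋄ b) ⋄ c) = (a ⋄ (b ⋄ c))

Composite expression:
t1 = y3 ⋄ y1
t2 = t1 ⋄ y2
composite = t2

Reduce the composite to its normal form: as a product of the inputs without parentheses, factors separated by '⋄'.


Associativity of m dissolves the nesting; only the y-input order survives.
(y3 ⋄ y1) unparenthesizes to y3 ⋄ y1
((y3 ⋄ y1) ⋄ y2) unparenthesizes to y3 ⋄ y1 ⋄ y2

y3 ⋄ y1 ⋄ y2


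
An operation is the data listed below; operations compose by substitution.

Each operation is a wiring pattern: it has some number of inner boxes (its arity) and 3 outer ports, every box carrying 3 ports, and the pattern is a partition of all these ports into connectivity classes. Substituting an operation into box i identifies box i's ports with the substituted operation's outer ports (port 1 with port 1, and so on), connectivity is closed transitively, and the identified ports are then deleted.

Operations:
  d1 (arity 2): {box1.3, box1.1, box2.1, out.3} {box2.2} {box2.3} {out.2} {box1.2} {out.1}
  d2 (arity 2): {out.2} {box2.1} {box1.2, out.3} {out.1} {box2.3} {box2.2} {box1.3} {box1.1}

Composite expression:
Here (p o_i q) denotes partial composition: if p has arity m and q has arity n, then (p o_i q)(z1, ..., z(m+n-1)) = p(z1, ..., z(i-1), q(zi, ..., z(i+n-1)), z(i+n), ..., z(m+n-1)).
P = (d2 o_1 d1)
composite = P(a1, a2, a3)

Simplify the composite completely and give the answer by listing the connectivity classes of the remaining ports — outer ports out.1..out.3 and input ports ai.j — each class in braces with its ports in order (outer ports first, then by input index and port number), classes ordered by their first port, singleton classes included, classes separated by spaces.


{out.1} {out.2} {out.3} {a1.1, a1.3, a2.1} {a1.2} {a2.2} {a2.3} {a3.1} {a3.2} {a3.3}

Substituting into d2 glues patterns; closure does the rest.
d1 over (a1, a2) gives {out.1} {out.2} {out.3, a1.1, a1.3, a2.1} {a1.2} {a2.2} {a2.3}, out.j being that stage's outer ports
d2 over (a1, a2, a3) gives {out.1} {out.2} {out.3} {a1.1, a1.3, a2.1} {a1.2} {a2.2} {a2.3} {a3.1} {a3.2} {a3.3}, out.j being that stage's outer ports


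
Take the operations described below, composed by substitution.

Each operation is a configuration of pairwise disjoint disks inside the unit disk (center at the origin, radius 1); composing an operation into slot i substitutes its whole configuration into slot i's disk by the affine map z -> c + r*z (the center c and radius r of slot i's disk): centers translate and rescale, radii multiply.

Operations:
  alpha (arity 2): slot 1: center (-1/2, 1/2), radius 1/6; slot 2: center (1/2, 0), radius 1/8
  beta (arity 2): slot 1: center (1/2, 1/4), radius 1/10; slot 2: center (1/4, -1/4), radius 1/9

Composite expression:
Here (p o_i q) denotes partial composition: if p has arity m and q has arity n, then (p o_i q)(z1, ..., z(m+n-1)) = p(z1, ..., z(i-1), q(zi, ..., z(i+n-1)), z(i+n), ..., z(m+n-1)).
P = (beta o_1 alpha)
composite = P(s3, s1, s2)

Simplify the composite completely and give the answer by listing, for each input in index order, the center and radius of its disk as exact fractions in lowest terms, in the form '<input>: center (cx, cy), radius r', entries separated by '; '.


s1: center (11/20, 1/4), radius 1/80; s2: center (1/4, -1/4), radius 1/9; s3: center (9/20, 3/10), radius 1/60

Nesting under beta composes maps z -> c + r*z down each s-path.
input s3: applying the 2 nested substitutions gives center (9/20, 3/10), radius 1/60
input s1: applying the 2 nested substitutions gives center (11/20, 1/4), radius 1/80
input s2: applying the 1 nested substitution gives center (1/4, -1/4), radius 1/9


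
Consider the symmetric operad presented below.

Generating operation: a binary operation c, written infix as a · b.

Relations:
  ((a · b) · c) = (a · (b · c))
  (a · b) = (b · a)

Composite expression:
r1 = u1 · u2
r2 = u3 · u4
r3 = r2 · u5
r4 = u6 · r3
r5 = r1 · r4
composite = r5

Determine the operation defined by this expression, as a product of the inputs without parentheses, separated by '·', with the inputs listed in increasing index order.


u1 · u2 · u3 · u4 · u5 · u6

Both nesting and order wash out for c; what remains is which u's occur.
(u1 · u2) spells out as u1 · u2
(u3 · u4) spells out as u3 · u4
((u3 · u4) · u5) spells out as u3 · u4 · u5
(u6 · ((u3 · u4) · u5)) spells out as u6 · u3 · u4 · u5
((u1 · u2) · (u6 · ((u3 · u4) · u5))) spells out as u1 · u2 · u6 · u3 · u4 · u5
commutativity sorts the factors: u1 · u2 · u3 · u4 · u5 · u6


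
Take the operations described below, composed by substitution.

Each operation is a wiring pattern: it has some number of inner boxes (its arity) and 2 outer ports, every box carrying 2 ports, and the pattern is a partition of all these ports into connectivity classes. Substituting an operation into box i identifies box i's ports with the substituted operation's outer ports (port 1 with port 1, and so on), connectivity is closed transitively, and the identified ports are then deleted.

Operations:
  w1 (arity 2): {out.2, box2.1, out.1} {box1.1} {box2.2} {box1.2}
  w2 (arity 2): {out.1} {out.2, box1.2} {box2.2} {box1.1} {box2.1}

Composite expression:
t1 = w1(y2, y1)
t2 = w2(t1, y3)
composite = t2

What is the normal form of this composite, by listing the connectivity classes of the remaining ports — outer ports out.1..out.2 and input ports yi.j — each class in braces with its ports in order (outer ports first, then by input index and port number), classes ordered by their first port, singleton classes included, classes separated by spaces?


{out.1} {out.2, y1.1} {y1.2} {y2.1} {y2.2} {y3.1} {y3.2}

Reachability decides: close wires over w2-identified ports.
stage w1: inputs (y2, y1), connectivity {out.1, out.2, y1.1} {y1.2} {y2.1} {y2.2}, out.j its boundary
stage w2: inputs (y2, y1, y3), connectivity {out.1} {out.2, y1.1} {y1.2} {y2.1} {y2.2} {y3.1} {y3.2}, out.j its boundary


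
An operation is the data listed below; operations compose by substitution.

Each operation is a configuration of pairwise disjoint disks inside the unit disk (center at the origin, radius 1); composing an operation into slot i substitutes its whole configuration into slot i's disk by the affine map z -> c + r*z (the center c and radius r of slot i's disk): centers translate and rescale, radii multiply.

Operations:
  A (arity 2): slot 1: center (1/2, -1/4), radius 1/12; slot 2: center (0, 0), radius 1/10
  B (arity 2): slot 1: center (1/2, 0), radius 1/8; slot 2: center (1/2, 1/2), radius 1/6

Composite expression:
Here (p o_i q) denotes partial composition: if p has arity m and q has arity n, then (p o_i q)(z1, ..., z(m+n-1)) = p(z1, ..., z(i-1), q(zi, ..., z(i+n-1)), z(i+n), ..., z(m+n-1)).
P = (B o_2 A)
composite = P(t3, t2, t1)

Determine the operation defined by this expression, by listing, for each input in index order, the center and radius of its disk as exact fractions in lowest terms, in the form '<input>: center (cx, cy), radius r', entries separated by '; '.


t1: center (1/2, 1/2), radius 1/60; t2: center (7/12, 11/24), radius 1/72; t3: center (1/2, 0), radius 1/8

Each t-disk chains the slot maps above it in B; radii multiply.
t3 passes through 1 substitution, ending at center (1/2, 0), radius 1/8
t2 passes through 2 substitutions, ending at center (7/12, 11/24), radius 1/72
t1 passes through 2 substitutions, ending at center (1/2, 1/2), radius 1/60


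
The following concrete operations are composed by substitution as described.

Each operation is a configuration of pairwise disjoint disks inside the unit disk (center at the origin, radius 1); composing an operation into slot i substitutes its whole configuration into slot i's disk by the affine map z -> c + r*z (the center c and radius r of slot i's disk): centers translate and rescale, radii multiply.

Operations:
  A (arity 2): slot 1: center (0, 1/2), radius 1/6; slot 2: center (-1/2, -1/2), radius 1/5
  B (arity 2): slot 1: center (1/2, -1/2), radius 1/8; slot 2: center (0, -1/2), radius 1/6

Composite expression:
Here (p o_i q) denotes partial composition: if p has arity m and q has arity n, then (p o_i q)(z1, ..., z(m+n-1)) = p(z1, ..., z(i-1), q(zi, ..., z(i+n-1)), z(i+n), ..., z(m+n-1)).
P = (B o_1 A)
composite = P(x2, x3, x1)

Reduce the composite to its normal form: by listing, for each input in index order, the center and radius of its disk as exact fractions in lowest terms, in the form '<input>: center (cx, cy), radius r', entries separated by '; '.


Follow each x-input down from B: c' goes to c + r*c', radius to r*r'.
x2: after 2 affine steps, its disk has center (1/2, -7/16), radius 1/48
x3: after 2 affine steps, its disk has center (7/16, -9/16), radius 1/40
x1: after 1 affine step, its disk has center (0, -1/2), radius 1/6

x1: center (0, -1/2), radius 1/6; x2: center (1/2, -7/16), radius 1/48; x3: center (7/16, -9/16), radius 1/40


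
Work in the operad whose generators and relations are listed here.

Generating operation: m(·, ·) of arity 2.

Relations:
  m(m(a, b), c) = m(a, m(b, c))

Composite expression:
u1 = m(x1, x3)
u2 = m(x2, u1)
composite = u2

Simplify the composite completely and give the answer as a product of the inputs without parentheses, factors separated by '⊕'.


x2 ⊕ x1 ⊕ x3


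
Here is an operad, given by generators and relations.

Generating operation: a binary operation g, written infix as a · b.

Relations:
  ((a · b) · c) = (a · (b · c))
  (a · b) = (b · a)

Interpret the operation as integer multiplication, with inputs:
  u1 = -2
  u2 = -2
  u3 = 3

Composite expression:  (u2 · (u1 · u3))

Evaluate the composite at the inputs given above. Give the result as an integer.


12

(u1 · u3) = -6
(u2 · (u1 · u3)) = 12


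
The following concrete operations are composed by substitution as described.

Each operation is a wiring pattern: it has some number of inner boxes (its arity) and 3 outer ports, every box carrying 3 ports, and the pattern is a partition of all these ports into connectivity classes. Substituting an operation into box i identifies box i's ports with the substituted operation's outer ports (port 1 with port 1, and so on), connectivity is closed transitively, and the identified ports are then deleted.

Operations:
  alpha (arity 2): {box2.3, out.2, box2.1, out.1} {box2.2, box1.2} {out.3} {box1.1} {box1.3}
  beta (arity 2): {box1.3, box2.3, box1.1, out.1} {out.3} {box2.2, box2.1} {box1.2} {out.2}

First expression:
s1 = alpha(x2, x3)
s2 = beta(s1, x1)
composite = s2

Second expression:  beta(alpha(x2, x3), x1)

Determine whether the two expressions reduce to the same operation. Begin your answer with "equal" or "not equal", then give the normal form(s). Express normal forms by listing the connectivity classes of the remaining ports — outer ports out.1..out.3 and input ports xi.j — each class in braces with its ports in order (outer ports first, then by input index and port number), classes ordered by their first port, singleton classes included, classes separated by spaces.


equal; both compose to {out.1, x1.3, x3.1, x3.3} {out.2} {out.3} {x1.1, x1.2} {x2.1} {x2.2, x3.2} {x2.3}

Reducing the first expression gives {out.1, x1.3, x3.1, x3.3} {out.2} {out.3} {x1.1, x1.2} {x2.1} {x2.2, x3.2} {x2.3}
Reducing the second expression gives {out.1, x1.3, x3.1, x3.3} {out.2} {out.3} {x1.1, x1.2} {x2.1} {x2.2, x3.2} {x2.3}
Both agree, so they are equal.


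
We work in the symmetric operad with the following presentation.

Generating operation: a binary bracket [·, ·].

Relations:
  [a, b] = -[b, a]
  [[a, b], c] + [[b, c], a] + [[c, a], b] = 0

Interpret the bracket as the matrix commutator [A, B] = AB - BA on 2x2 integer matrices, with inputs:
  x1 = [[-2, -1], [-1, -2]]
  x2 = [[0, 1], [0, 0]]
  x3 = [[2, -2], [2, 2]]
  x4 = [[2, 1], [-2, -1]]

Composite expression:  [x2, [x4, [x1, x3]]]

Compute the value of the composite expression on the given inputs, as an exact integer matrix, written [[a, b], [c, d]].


[[16, 0], [0, -16]]

[x1, x3] = [[-4, 0], [0, 4]]
[x4, [x1, x3]] = [[0, 8], [16, 0]]
[x2, [x4, [x1, x3]]] = [[16, 0], [0, -16]]


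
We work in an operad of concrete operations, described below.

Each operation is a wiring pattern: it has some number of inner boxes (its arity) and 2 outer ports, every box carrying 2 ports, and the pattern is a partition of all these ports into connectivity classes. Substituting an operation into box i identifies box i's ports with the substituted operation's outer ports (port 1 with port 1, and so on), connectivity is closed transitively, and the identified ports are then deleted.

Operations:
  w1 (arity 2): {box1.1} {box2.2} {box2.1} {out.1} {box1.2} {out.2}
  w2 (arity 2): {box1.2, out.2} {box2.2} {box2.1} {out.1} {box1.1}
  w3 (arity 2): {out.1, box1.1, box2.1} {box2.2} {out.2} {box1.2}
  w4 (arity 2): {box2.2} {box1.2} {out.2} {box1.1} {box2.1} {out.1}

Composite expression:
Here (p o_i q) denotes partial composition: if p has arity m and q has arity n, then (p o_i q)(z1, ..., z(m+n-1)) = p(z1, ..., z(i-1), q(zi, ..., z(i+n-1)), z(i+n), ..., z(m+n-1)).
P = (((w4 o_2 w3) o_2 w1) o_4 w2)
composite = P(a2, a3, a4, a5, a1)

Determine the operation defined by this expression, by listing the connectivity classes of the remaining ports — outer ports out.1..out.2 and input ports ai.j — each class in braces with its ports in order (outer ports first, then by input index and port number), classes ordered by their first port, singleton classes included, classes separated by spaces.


After gluing at w4, chains via deleted ports link the a-ports.
w1 over (a3, a4) gives {out.1} {out.2} {a3.1} {a3.2} {a4.1} {a4.2}, out.j being that stage's outer ports
w2 over (a5, a1) gives {out.1} {out.2, a5.2} {a1.1} {a1.2} {a5.1}, out.j being that stage's outer ports
w3 over (a3, a4, a5, a1) gives {out.1} {out.2} {a1.1} {a1.2} {a3.1} {a3.2} {a4.1} {a4.2} {a5.1} {a5.2}, out.j being that stage's outer ports
w4 over (a2, a3, a4, a5, a1) gives {out.1} {out.2} {a1.1} {a1.2} {a2.1} {a2.2} {a3.1} {a3.2} {a4.1} {a4.2} {a5.1} {a5.2}, out.j being that stage's outer ports

{out.1} {out.2} {a1.1} {a1.2} {a2.1} {a2.2} {a3.1} {a3.2} {a4.1} {a4.2} {a5.1} {a5.2}


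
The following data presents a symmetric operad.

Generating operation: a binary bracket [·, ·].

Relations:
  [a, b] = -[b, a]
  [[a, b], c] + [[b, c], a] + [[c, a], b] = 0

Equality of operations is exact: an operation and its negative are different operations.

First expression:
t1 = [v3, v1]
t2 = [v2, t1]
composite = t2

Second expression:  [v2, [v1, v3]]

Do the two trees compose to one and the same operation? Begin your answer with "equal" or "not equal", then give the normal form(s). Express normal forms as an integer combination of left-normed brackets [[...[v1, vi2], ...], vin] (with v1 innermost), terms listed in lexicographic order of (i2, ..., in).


not equal: they reduce to [[v1, v3], v2] and -[[v1, v3], v2]

The first expression reduces to [[v1, v3], v2]
The second expression reduces to -[[v1, v3], v2]
Distinct normal forms: not equal.


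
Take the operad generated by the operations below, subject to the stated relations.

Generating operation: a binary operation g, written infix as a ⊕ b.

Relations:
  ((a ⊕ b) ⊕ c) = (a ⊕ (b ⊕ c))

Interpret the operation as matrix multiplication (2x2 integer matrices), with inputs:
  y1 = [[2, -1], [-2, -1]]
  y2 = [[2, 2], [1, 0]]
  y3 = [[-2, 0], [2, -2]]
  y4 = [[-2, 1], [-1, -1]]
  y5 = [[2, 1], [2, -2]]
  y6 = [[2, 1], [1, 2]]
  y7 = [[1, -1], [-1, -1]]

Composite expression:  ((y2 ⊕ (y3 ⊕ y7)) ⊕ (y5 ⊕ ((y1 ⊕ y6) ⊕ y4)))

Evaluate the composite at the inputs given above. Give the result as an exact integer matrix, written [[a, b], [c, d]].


(y3 ⊕ y7) = [[-2, 2], [4, 0]]
(y2 ⊕ (y3 ⊕ y7)) = [[4, 4], [-2, 2]]
(y1 ⊕ y6) = [[3, 0], [-5, -4]]
((y1 ⊕ y6) ⊕ y4) = [[-6, 3], [14, -1]]
(y5 ⊕ ((y1 ⊕ y6) ⊕ y4)) = [[2, 5], [-40, 8]]
((y2 ⊕ (y3 ⊕ y7)) ⊕ (y5 ⊕ ((y1 ⊕ y6) ⊕ y4))) = [[-152, 52], [-84, 6]]

[[-152, 52], [-84, 6]]
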